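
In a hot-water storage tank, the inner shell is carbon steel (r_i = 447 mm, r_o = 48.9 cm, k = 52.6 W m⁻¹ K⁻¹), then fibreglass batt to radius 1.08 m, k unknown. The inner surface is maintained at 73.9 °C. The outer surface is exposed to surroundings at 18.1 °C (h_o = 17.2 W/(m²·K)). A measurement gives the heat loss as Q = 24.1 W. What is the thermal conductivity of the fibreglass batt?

ΣR = ΔT/Q = |73.9 − 18.1|/24.1 = 2.315 K/W
Known resistances:
  R_carbon steel = (1/0.447 − 1/0.489)/(4πk) = 0.1921/(4π·52.6) = 2.907×10^-4 K/W
  R_conv,out = 1/(4πr²h) = 1/(4π·1.08²·17.2) = 0.003967 K/W
R_fibreglass batt = ΣR − ΣR_known = 2.315 − 0.004258 = 2.311 K/W
(1/r₁−1/r₂)/(4πk) = 2.311 ⇒ k = 1.119/(4π·2.311) = 0.0385 W/m·K

k = 0.0385 W/m·K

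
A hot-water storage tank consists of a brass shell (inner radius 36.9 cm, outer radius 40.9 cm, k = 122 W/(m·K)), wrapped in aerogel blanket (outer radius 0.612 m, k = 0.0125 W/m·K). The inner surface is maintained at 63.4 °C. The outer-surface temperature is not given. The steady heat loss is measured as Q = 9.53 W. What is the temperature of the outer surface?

T_out = 14.2 °C

Series resistances:
  R_brass = (1/0.369 − 1/0.409)/(4πk) = 0.2650/(4π·122) = 1.729×10^-4 K/W
  R_aerogel blanket = (1/0.409 − 1/0.612)/(4πk) = 0.8110/(4π·0.0125) = 5.163 K/W
ΣR = 5.163 K/W
ΔT = Q·ΣR = 9.53 × 5.163 = 49.20 K
Heat flows outward, so T_out = T_in − ΔT = 63.4 − 49.20 = 14.2 °C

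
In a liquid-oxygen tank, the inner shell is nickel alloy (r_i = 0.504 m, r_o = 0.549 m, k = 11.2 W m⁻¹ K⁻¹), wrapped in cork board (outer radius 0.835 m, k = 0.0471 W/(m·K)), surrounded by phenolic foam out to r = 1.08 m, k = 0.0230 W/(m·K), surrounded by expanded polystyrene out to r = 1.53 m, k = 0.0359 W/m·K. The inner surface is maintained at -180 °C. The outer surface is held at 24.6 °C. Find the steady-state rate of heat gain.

Resistance network (inner→outer):
  R_nickel alloy = (1/0.504 − 1/0.549)/(4πk) = 0.1626/(4π·11.2) = 0.001156 K/W
  R_cork board = (1/0.549 − 1/0.835)/(4πk) = 0.6239/(4π·0.0471) = 1.054 K/W
  R_phenolic foam = (1/0.835 − 1/1.08)/(4πk) = 0.2717/(4π·0.0230) = 0.9400 K/W
  R_expanded polystyrene = (1/1.08 − 1/1.53)/(4πk) = 0.2723/(4π·0.0359) = 0.6037 K/W
ΣR = 0.001156 + 1.054 + 0.9400 + 0.6037 = 2.599 K/W
Q = ΔT/ΣR = (-180 °C − 24.6 °C)/2.599 = -78.7 W
(Negative Q ⇒ heat flows inward; heat gain = 78.7 W.)

Q = 78.7 W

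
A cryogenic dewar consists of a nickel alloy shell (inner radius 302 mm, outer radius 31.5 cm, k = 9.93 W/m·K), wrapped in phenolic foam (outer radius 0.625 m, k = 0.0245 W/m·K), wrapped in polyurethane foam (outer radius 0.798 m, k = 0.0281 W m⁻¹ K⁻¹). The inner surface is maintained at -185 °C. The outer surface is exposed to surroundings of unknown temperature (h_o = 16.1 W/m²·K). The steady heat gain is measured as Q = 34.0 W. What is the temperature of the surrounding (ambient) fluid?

Series resistances:
  R_nickel alloy = (1/0.302 − 1/0.315)/(4πk) = 0.1367/(4π·9.93) = 0.001095 K/W
  R_phenolic foam = (1/0.315 − 1/0.625)/(4πk) = 1.575/(4π·0.0245) = 5.114 K/W
  R_polyurethane foam = (1/0.625 − 1/0.798)/(4πk) = 0.3469/(4π·0.0281) = 0.9823 K/W
  R_conv,out = 1/(4πr²h) = 1/(4π·0.798²·16.1) = 0.007762 K/W
ΣR = 6.106 K/W
ΔT = Q·ΣR = 34.0 × 6.106 = 207.6 K
Heat flows inward, so T_out = T_in + ΔT = -185 + 207.6 = 22.6 °C

T_out = 22.6 °C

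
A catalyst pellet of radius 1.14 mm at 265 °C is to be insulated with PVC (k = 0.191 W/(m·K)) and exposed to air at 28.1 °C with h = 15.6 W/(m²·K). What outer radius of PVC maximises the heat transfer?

r_cr = 2.45 cm

For a sphere, r_cr = 2k_ins/h = 2·0.191/15.6 = 0.0245 m = 2.45 cm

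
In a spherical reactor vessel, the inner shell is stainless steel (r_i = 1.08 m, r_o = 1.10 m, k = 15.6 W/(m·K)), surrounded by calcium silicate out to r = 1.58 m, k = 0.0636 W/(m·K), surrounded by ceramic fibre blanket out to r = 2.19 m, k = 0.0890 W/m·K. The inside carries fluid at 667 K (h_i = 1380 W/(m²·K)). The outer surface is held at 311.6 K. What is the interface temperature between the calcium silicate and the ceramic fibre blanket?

T = 423 K

Treat each layer as a resistance in series:
  R_conv,in = 1/(4πr²h) = 1/(4π·1.08²·1380) = 4.944×10^-5 K/W
  R_stainless steel = (1/1.08 − 1/1.10)/(4πk) = 0.01684/(4π·15.6) = 8.588×10^-5 K/W
  R_calcium silicate = (1/1.10 − 1/1.58)/(4πk) = 0.2762/(4π·0.0636) = 0.3456 K/W
  R_ceramic fibre blanket = (1/1.58 − 1/2.19)/(4πk) = 0.1763/(4π·0.0890) = 0.1576 K/W
ΣR = 4.944×10^-5 + 8.588×10^-5 + 0.3456 + 0.1576 = 0.5033 K/W
Q = ΔT/ΣR = (667 K − 311.6 K)/0.5033 = 706.1 W
From the inner boundary to the calcium silicate/ceramic fibre blanket interface, ΣR_partial = 0.3457 K/W.
T_interface = T_in − Q·ΣR_partial = 667 K − (706.1)(0.3457) = 423 K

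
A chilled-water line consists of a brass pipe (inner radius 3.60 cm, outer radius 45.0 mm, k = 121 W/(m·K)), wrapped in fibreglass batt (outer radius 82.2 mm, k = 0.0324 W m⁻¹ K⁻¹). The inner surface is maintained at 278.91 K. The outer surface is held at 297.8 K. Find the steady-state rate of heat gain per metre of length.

Q' = 6.38 W/m

Resistance network (inner→outer):
  R'_brass = ln(0.0450/0.0360)/(2πk) = 0.2231/(2π·121) = 2.935×10^-4 m·K/W
  R'_fibreglass batt = ln(0.0822/0.0450)/(2πk) = 0.6025/(2π·0.0324) = 2.960 m·K/W
ΣR = 2.935×10^-4 + 2.960 = 2.960 m·K/W
Q' = ΔT/ΣR = (278.91 K − 297.8 K)/2.960 = -6.38 W/m
(Negative Q' ⇒ heat flows inward; heat gain = 6.38 W/m.)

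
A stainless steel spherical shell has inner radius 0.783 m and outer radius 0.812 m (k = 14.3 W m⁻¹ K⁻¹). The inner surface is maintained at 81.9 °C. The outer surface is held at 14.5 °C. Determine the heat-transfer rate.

Q = 4πk·ΔT/(1/r₁ − 1/r₂) = 4π × 14.3 × 67.4 / (1/0.783 − 1/0.812) = 2.66×10^5 W

Q = 266 kW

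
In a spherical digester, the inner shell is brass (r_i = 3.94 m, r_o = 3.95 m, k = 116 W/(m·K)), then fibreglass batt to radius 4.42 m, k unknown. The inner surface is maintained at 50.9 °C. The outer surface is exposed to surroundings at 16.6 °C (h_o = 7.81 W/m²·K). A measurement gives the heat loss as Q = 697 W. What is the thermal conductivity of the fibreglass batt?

k = 0.0440 W/m·K

ΣR = ΔT/Q = |50.9 − 16.6|/697 = 0.04921 K/W
Known resistances:
  R_brass = (1/3.94 − 1/3.95)/(4πk) = 6.425×10^-4/(4π·116) = 4.408×10^-7 K/W
  R_conv,out = 1/(4πr²h) = 1/(4π·4.42²·7.81) = 5.215×10^-4 K/W
R_fibreglass batt = ΣR − ΣR_known = 0.04921 − 5.219×10^-4 = 0.04869 K/W
(1/r₁−1/r₂)/(4πk) = 0.04869 ⇒ k = 0.02692/(4π·0.04869) = 0.0440 W/m·K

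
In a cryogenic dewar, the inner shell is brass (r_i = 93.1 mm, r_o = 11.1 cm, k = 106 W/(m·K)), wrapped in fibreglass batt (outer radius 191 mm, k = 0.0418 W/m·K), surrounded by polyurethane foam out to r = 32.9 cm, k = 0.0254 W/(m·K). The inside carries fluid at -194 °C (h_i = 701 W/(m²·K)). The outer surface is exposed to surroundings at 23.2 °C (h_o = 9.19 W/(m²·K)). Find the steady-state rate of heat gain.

Series thermal resistances, inner to outer:
  R_conv,in = 1/(4πr²h) = 1/(4π·0.0931²·701) = 0.01310 K/W
  R_brass = (1/0.0931 − 1/0.111)/(4πk) = 1.732/(4π·106) = 0.001300 K/W
  R_fibreglass batt = (1/0.111 − 1/0.191)/(4πk) = 3.773/(4π·0.0418) = 7.184 K/W
  R_polyurethane foam = (1/0.191 − 1/0.329)/(4πk) = 2.196/(4π·0.0254) = 6.880 K/W
  R_conv,out = 1/(4πr²h) = 1/(4π·0.329²·9.19) = 0.08000 K/W
ΣR = 0.01310 + 0.001300 + 7.184 + 6.880 + 0.08000 = 14.16 K/W
Q = ΔT/ΣR = (-194 °C − 23.2 °C)/14.16 = -15.3 W
(Negative Q ⇒ heat flows inward; heat gain = 15.3 W.)

Q = 15.3 W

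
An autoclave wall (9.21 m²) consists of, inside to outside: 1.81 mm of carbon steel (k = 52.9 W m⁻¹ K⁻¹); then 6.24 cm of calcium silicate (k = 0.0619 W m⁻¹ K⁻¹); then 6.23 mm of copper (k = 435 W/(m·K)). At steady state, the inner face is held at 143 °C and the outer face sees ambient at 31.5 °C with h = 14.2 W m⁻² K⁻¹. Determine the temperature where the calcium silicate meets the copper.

T = 38.8 °C

Treat each layer as a resistance in series:
  R_carbon steel = L/(kA) = 0.00181/(52.9·9.21) = 3.715×10^-6 K/W
  R_calcium silicate = L/(kA) = 0.0624/(0.0619·9.21) = 0.1095 K/W
  R_copper = L/(kA) = 0.00623/(435·9.21) = 1.555×10^-6 K/W
  R_conv,out = 1/(hA) = 1/(14.2·9.21) = 0.007646 K/W
ΣR = 3.715×10^-6 + 0.1095 + 1.555×10^-6 + 0.007646 = 0.1172 K/W
Q = ΔT/ΣR = (143 °C − 31.5 °C)/0.1172 = 951.4 W
From the inner boundary to the calcium silicate/copper interface, ΣR_partial = 0.1095 K/W.
T_interface = T_in − Q·ΣR_partial = 143 °C − (951.4)(0.1095) = 38.8 °C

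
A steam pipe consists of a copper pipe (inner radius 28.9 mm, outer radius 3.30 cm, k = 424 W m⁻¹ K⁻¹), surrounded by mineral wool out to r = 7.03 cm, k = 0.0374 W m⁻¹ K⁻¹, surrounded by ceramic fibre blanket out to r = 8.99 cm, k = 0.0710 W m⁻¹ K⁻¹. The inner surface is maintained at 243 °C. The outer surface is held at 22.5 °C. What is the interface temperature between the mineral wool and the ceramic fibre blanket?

Resistance network (inner→outer):
  R'_copper = ln(0.0330/0.0289)/(2πk) = 0.1327/(2π·424) = 4.980×10^-5 m·K/W
  R'_mineral wool = ln(0.0703/0.0330)/(2πk) = 0.7563/(2π·0.0374) = 3.218 m·K/W
  R'_ceramic fibre blanket = ln(0.0899/0.0703)/(2πk) = 0.2459/(2π·0.0710) = 0.5513 m·K/W
ΣR = 4.980×10^-5 + 3.218 + 0.5513 = 3.769 m·K/W
Q' = ΔT/ΣR = (243 °C − 22.5 °C)/3.769 = 58.50 W/m
From the inner boundary to the mineral wool/ceramic fibre blanket interface, ΣR_partial = 3.218 m·K/W.
T_interface = T_in − Q'·ΣR_partial = 243 °C − (58.50)(3.218) = 54.7 °C

T = 54.7 °C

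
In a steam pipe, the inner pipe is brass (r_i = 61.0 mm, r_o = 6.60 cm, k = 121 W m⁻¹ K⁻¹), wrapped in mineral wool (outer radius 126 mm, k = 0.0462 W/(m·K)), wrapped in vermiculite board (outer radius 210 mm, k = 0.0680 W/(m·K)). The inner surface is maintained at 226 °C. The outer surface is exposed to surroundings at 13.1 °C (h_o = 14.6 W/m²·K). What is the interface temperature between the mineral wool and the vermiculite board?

T = 89.5 °C

Resistance network (inner→outer):
  R'_brass = ln(0.0660/0.0610)/(2πk) = 0.07878/(2π·121) = 1.036×10^-4 m·K/W
  R'_mineral wool = ln(0.126/0.0660)/(2πk) = 0.6466/(2π·0.0462) = 2.228 m·K/W
  R'_vermiculite board = ln(0.210/0.126)/(2πk) = 0.5108/(2π·0.0680) = 1.196 m·K/W
  R'_conv,out = 1/(2πr h) = 1/(2π·0.210·14.6) = 0.05191 m·K/W
ΣR = 1.036×10^-4 + 2.228 + 1.196 + 0.05191 = 3.476 m·K/W
Q' = ΔT/ΣR = (226 °C − 13.1 °C)/3.476 = 61.25 W/m
From the inner boundary to the mineral wool/vermiculite board interface, ΣR_partial = 2.228 m·K/W.
T_interface = T_in − Q'·ΣR_partial = 226 °C − (61.25)(2.228) = 89.5 °C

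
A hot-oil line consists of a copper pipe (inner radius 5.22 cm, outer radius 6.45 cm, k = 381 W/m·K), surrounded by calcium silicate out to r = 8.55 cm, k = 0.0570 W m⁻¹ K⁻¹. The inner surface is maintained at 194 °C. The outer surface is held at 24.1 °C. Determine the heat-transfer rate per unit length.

Q' = 216 W/m

Treat each layer as a resistance in series:
  R'_copper = ln(0.0645/0.0522)/(2πk) = 0.2116/(2π·381) = 8.838×10^-5 m·K/W
  R'_calcium silicate = ln(0.0855/0.0645)/(2πk) = 0.2819/(2π·0.0570) = 0.7870 m·K/W
ΣR = 8.838×10^-5 + 0.7870 = 0.7871 m·K/W
Q' = ΔT/ΣR = (194 °C − 24.1 °C)/0.7871 = 216 W/m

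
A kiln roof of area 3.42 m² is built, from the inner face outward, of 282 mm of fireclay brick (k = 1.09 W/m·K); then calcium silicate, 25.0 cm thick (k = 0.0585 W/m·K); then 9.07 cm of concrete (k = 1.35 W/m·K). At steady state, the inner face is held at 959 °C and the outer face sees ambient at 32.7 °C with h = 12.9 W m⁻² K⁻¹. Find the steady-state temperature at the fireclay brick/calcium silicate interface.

Treat each layer as a resistance in series:
  R_fireclay brick = L/(kA) = 0.282/(1.09·3.42) = 0.07565 K/W
  R_calcium silicate = L/(kA) = 0.250/(0.0585·3.42) = 1.250 K/W
  R_concrete = L/(kA) = 0.0907/(1.35·3.42) = 0.01964 K/W
  R_conv,out = 1/(hA) = 1/(12.9·3.42) = 0.02267 K/W
ΣR = 0.07565 + 1.250 + 0.01964 + 0.02267 = 1.368 K/W
Q = ΔT/ΣR = (959 °C − 32.7 °C)/1.368 = 677.1 W
From the inner boundary to the fireclay brick/calcium silicate interface, ΣR_partial = 0.07565 K/W.
T_interface = T_in − Q·ΣR_partial = 959 °C − (677.1)(0.07565) = 908 °C

T = 908 °C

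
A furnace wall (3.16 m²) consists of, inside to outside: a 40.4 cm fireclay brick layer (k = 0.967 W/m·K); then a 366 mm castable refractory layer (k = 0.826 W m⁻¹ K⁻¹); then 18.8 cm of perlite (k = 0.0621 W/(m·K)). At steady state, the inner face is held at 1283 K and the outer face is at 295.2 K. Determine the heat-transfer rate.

Treat each layer as a resistance in series:
  R_fireclay brick = L/(kA) = 0.404/(0.967·3.16) = 0.1322 K/W
  R_castable refractory = L/(kA) = 0.366/(0.826·3.16) = 0.1402 K/W
  R_perlite = L/(kA) = 0.188/(0.0621·3.16) = 0.9580 K/W
ΣR = 0.1322 + 0.1402 + 0.9580 = 1.230 K/W
Q = ΔT/ΣR = (1283 K − 295.2 K)/1.230 = 803 W

Q = 803 W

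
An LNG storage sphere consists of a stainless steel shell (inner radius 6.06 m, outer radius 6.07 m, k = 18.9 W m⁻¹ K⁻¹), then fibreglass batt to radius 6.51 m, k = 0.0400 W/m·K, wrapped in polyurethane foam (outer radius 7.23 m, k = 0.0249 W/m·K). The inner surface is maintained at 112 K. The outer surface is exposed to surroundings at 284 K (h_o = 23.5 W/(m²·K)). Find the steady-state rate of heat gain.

Resistance network (inner→outer):
  R_stainless steel = (1/6.06 − 1/6.07)/(4πk) = 2.719×10^-4/(4π·18.9) = 1.145×10^-6 K/W
  R_fibreglass batt = (1/6.07 − 1/6.51)/(4πk) = 0.01113/(4π·0.0400) = 0.02215 K/W
  R_polyurethane foam = (1/6.51 − 1/7.23)/(4πk) = 0.01530/(4π·0.0249) = 0.04889 K/W
  R_conv,out = 1/(4πr²h) = 1/(4π·7.23²·23.5) = 6.478×10^-5 K/W
ΣR = 1.145×10^-6 + 0.02215 + 0.04889 + 6.478×10^-5 = 0.07111 K/W
Q = ΔT/ΣR = (112 K − 284 K)/0.07111 = -2420 W
(Negative Q ⇒ heat flows inward; heat gain = 2420 W.)

Q = 2.42 kW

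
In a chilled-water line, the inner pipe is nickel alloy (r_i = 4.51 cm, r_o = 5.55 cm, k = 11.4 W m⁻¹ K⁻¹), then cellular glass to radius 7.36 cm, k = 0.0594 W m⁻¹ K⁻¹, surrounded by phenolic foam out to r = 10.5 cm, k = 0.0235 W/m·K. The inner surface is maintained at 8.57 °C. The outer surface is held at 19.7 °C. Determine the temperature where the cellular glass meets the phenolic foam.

Treat each layer as a resistance in series:
  R'_nickel alloy = ln(0.0555/0.0451)/(2πk) = 0.2075/(2π·11.4) = 0.002897 m·K/W
  R'_cellular glass = ln(0.0736/0.0555)/(2πk) = 0.2823/(2π·0.0594) = 0.7563 m·K/W
  R'_phenolic foam = ln(0.105/0.0736)/(2πk) = 0.3553/(2π·0.0235) = 2.406 m·K/W
ΣR = 0.002897 + 0.7563 + 2.406 = 3.165 m·K/W
Q' = ΔT/ΣR = (8.57 °C − 19.7 °C)/3.165 = -3.517 W/m
From the inner boundary to the cellular glass/phenolic foam interface, ΣR_partial = 0.7592 m·K/W.
T_interface = T_in − Q'·ΣR_partial = 8.57 °C − (-3.517)(0.7592) = 11.2 °C

T = 11.2 °C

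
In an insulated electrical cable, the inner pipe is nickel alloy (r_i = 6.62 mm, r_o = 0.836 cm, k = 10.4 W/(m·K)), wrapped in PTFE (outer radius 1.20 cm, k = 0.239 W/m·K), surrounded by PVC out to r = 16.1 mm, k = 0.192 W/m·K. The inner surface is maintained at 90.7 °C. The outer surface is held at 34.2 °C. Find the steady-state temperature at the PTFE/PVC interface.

Resistance network (inner→outer):
  R'_nickel alloy = ln(0.00836/0.00662)/(2πk) = 0.2334/(2π·10.4) = 0.003571 m·K/W
  R'_PTFE = ln(0.0120/0.00836)/(2πk) = 0.3614/(2π·0.239) = 0.2407 m·K/W
  R'_PVC = ln(0.0161/0.0120)/(2πk) = 0.2939/(2π·0.192) = 0.2436 m·K/W
ΣR = 0.003571 + 0.2407 + 0.2436 = 0.4879 m·K/W
Q' = ΔT/ΣR = (90.7 °C − 34.2 °C)/0.4879 = 115.8 W/m
From the inner boundary to the PTFE/PVC interface, ΣR_partial = 0.2443 m·K/W.
T_interface = T_in − Q'·ΣR_partial = 90.7 °C − (115.8)(0.2443) = 62.4 °C

T = 62.4 °C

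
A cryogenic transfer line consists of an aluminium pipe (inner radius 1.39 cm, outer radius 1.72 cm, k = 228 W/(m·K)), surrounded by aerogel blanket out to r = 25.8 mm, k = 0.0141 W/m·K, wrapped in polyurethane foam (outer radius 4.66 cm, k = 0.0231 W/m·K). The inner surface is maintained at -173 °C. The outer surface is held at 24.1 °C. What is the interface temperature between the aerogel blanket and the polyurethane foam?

Resistance network (inner→outer):
  R'_aluminium = ln(0.0172/0.0139)/(2πk) = 0.2130/(2π·228) = 1.487×10^-4 m·K/W
  R'_aerogel blanket = ln(0.0258/0.0172)/(2πk) = 0.4055/(2π·0.0141) = 4.577 m·K/W
  R'_polyurethane foam = ln(0.0466/0.0258)/(2πk) = 0.5912/(2π·0.0231) = 4.073 m·K/W
ΣR = 1.487×10^-4 + 4.577 + 4.073 = 8.650 m·K/W
Q' = ΔT/ΣR = (-173 °C − 24.1 °C)/8.650 = -22.79 W/m
From the inner boundary to the aerogel blanket/polyurethane foam interface, ΣR_partial = 4.577 m·K/W.
T_interface = T_in − Q'·ΣR_partial = -173 °C − (-22.79)(4.577) = -68.7 °C

T = -68.7 °C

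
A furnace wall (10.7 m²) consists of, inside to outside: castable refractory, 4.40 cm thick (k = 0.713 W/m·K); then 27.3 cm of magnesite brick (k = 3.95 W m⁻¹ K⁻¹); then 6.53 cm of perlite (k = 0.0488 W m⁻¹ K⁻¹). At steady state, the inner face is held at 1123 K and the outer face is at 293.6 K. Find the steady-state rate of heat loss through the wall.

Q = 6040 W

Treat each layer as a resistance in series:
  R_castable refractory = L/(kA) = 0.0440/(0.713·10.7) = 0.005767 K/W
  R_magnesite brick = L/(kA) = 0.273/(3.95·10.7) = 0.006459 K/W
  R_perlite = L/(kA) = 0.0653/(0.0488·10.7) = 0.1251 K/W
ΣR = 0.005767 + 0.006459 + 0.1251 = 0.1373 K/W
Q = ΔT/ΣR = (1123 K − 293.6 K)/0.1373 = 6040 W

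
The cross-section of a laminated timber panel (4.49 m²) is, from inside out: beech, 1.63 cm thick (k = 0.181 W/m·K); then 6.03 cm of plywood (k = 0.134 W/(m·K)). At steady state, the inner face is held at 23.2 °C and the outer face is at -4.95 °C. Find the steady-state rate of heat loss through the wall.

Q = 234 W

Resistance network (inner→outer):
  R_beech = L/(kA) = 0.0163/(0.181·4.49) = 0.02006 K/W
  R_plywood = L/(kA) = 0.0603/(0.134·4.49) = 0.1002 K/W
ΣR = 0.02006 + 0.1002 = 0.1203 K/W
Q = ΔT/ΣR = (23.2 °C − -4.95 °C)/0.1203 = 234 W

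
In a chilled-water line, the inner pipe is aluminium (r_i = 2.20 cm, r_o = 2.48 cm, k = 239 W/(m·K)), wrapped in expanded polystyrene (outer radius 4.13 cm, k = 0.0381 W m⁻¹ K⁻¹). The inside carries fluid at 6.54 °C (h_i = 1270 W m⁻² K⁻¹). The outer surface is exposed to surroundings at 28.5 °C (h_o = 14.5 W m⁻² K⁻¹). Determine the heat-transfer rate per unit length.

Q' = 9.14 W/m

Series thermal resistances, inner to outer:
  R'_conv,in = 1/(2πr h) = 1/(2π·0.0220·1270) = 0.005696 m·K/W
  R'_aluminium = ln(0.0248/0.0220)/(2πk) = 0.1198/(2π·239) = 7.978×10^-5 m·K/W
  R'_expanded polystyrene = ln(0.0413/0.0248)/(2πk) = 0.5100/(2π·0.0381) = 2.130 m·K/W
  R'_conv,out = 1/(2πr h) = 1/(2π·0.0413·14.5) = 0.2658 m·K/W
ΣR = 0.005696 + 7.978×10^-5 + 2.130 + 0.2658 = 2.402 m·K/W
Q' = ΔT/ΣR = (6.54 °C − 28.5 °C)/2.402 = -9.14 W/m
(Negative Q' ⇒ heat flows inward; heat gain = 9.14 W/m.)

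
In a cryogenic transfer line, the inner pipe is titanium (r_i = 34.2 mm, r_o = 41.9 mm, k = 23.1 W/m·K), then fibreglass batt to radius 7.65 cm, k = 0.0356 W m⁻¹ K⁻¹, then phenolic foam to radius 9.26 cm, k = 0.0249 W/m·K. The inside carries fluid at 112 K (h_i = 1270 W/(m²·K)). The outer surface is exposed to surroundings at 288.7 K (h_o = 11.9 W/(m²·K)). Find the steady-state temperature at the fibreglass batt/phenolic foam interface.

Resistance network (inner→outer):
  R'_conv,in = 1/(2πr h) = 1/(2π·0.0342·1270) = 0.003664 m·K/W
  R'_titanium = ln(0.0419/0.0342)/(2πk) = 0.2031/(2π·23.1) = 0.001399 m·K/W
  R'_fibreglass batt = ln(0.0765/0.0419)/(2πk) = 0.6020/(2π·0.0356) = 2.691 m·K/W
  R'_phenolic foam = ln(0.0926/0.0765)/(2πk) = 0.1910/(2π·0.0249) = 1.221 m·K/W
  R'_conv,out = 1/(2πr h) = 1/(2π·0.0926·11.9) = 0.1444 m·K/W
ΣR = 0.003664 + 0.001399 + 2.691 + 1.221 + 0.1444 = 4.061 m·K/W
Q' = ΔT/ΣR = (112 K − 288.7 K)/4.061 = -43.51 W/m
From the inner boundary to the fibreglass batt/phenolic foam interface, ΣR_partial = 2.696 m·K/W.
T_interface = T_in − Q'·ΣR_partial = 112 K − (-43.51)(2.696) = 229.3 K

T = 229.3 K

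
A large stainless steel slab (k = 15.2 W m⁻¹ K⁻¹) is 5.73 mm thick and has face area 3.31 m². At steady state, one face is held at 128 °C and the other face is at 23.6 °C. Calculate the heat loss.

Q = kA·ΔT/L = 15.2 × 3.31 × |128 °C − 23.6 °C| / 0.00573 = 9.17×10^5 W

Q = 9.17×10^5 W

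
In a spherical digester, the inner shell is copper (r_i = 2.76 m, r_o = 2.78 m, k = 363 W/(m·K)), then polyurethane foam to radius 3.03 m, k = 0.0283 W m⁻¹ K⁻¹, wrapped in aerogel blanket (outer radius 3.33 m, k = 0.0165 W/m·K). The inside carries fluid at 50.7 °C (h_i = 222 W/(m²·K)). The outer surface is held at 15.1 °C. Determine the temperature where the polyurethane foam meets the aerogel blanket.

Resistance network (inner→outer):
  R_conv,in = 1/(4πr²h) = 1/(4π·2.76²·222) = 4.706×10^-5 K/W
  R_copper = (1/2.76 − 1/2.78)/(4πk) = 0.002607/(4π·363) = 5.714×10^-7 K/W
  R_polyurethane foam = (1/2.78 − 1/3.03)/(4πk) = 0.02968/(4π·0.0283) = 0.08346 K/W
  R_aerogel blanket = (1/3.03 − 1/3.33)/(4πk) = 0.02973/(4π·0.0165) = 0.1434 K/W
ΣR = 4.706×10^-5 + 5.714×10^-7 + 0.08346 + 0.1434 = 0.2269 K/W
Q = ΔT/ΣR = (50.7 °C − 15.1 °C)/0.2269 = 156.9 W
From the inner boundary to the polyurethane foam/aerogel blanket interface, ΣR_partial = 0.08351 K/W.
T_interface = T_in − Q·ΣR_partial = 50.7 °C − (156.9)(0.08351) = 37.6 °C

T = 37.6 °C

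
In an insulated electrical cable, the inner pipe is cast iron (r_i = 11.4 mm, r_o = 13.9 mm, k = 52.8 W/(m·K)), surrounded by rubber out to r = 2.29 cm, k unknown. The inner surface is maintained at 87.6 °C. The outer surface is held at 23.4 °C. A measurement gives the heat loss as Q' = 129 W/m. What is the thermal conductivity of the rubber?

k = 0.160 W/m·K

ΣR = ΔT/Q' = |87.6 − 23.4|/129 = 0.4977 m·K/W
Known resistances:
  R'_cast iron = ln(0.0139/0.0114)/(2πk) = 0.1983/(2π·52.8) = 5.977×10^-4 m·K/W
R_rubber = ΣR − ΣR_known = 0.4977 − 5.977×10^-4 = 0.4971 m·K/W
ln(r₂/r₁)/(2πk) = 0.4971 ⇒ k = 0.4992/(2π·0.4971) = 0.160 W/m·K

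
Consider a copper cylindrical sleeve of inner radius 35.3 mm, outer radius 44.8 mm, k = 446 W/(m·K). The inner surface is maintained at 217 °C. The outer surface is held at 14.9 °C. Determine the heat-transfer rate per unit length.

Q' = 2380 kW/m

Q' = 2πk·ΔT/ln(r₂/r₁) = 2π × 446 × 202.1 / ln(0.0448/0.0353) = 2.38×10^6 W/m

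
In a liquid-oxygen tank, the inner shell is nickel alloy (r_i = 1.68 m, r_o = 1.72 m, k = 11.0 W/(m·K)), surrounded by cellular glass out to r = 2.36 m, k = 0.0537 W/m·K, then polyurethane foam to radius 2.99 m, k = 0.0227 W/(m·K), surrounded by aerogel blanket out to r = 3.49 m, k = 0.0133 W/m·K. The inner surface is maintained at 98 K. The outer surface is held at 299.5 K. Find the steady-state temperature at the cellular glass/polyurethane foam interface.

Resistance network (inner→outer):
  R_nickel alloy = (1/1.68 − 1/1.72)/(4πk) = 0.01384/(4π·11.0) = 1.001×10^-4 K/W
  R_cellular glass = (1/1.72 − 1/2.36)/(4πk) = 0.1577/(4π·0.0537) = 0.2336 K/W
  R_polyurethane foam = (1/2.36 − 1/2.99)/(4πk) = 0.08928/(4π·0.0227) = 0.3130 K/W
  R_aerogel blanket = (1/2.99 − 1/3.49)/(4πk) = 0.04792/(4π·0.0133) = 0.2867 K/W
ΣR = 1.001×10^-4 + 0.2336 + 0.3130 + 0.2867 = 0.8334 K/W
Q = ΔT/ΣR = (98 K − 299.5 K)/0.8334 = -241.8 W
From the inner boundary to the cellular glass/polyurethane foam interface, ΣR_partial = 0.2337 K/W.
T_interface = T_in − Q·ΣR_partial = 98 K − (-241.8)(0.2337) = 155 K

T = 155 K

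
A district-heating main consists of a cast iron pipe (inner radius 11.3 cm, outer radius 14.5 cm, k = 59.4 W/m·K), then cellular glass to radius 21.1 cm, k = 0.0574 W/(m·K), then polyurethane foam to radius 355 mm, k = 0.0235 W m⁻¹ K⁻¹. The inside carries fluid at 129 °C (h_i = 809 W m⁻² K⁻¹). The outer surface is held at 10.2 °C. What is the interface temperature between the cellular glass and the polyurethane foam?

T = 102 °C

Resistance network (inner→outer):
  R'_conv,in = 1/(2πr h) = 1/(2π·0.113·809) = 0.001741 m·K/W
  R'_cast iron = ln(0.145/0.113)/(2πk) = 0.2493/(2π·59.4) = 6.681×10^-4 m·K/W
  R'_cellular glass = ln(0.211/0.145)/(2πk) = 0.3751/(2π·0.0574) = 1.040 m·K/W
  R'_polyurethane foam = ln(0.355/0.211)/(2πk) = 0.5203/(2π·0.0235) = 3.523 m·K/W
ΣR = 0.001741 + 6.681×10^-4 + 1.040 + 3.523 = 4.565 m·K/W
Q' = ΔT/ΣR = (129 °C − 10.2 °C)/4.565 = 26.02 W/m
From the inner boundary to the cellular glass/polyurethane foam interface, ΣR_partial = 1.042 m·K/W.
T_interface = T_in − Q'·ΣR_partial = 129 °C − (26.02)(1.042) = 102 °C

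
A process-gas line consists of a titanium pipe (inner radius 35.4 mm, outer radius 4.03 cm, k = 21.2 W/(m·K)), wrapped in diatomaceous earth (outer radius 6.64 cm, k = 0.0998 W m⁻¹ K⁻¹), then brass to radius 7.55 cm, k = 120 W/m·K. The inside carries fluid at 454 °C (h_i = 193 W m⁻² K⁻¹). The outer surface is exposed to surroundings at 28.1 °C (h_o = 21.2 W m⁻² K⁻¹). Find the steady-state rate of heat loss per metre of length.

Q' = 463 W/m

Series thermal resistances, inner to outer:
  R'_conv,in = 1/(2πr h) = 1/(2π·0.0354·193) = 0.02329 m·K/W
  R'_titanium = ln(0.0403/0.0354)/(2πk) = 0.1296/(2π·21.2) = 9.732×10^-4 m·K/W
  R'_diatomaceous earth = ln(0.0664/0.0403)/(2πk) = 0.4993/(2π·0.0998) = 0.7963 m·K/W
  R'_brass = ln(0.0755/0.0664)/(2πk) = 0.1284/(2π·120) = 1.703×10^-4 m·K/W
  R'_conv,out = 1/(2πr h) = 1/(2π·0.0755·21.2) = 0.09943 m·K/W
ΣR = 0.02329 + 9.732×10^-4 + 0.7963 + 1.703×10^-4 + 0.09943 = 0.9202 m·K/W
Q' = ΔT/ΣR = (454 °C − 28.1 °C)/0.9202 = 463 W/m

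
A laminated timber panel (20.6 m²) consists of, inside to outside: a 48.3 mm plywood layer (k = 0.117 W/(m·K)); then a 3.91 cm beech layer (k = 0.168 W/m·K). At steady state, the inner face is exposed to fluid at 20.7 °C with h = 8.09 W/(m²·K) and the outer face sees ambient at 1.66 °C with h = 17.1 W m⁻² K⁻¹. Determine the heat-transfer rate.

Resistance network (inner→outer):
  R_conv,in = 1/(hA) = 1/(8.09·20.6) = 0.006000 K/W
  R_plywood = L/(kA) = 0.0483/(0.117·20.6) = 0.02004 K/W
  R_beech = L/(kA) = 0.0391/(0.168·20.6) = 0.01130 K/W
  R_conv,out = 1/(hA) = 1/(17.1·20.6) = 0.002839 K/W
ΣR = 0.006000 + 0.02004 + 0.01130 + 0.002839 = 0.04018 K/W
Q = ΔT/ΣR = (20.7 °C − 1.66 °C)/0.04018 = 474 W

Q = 474 W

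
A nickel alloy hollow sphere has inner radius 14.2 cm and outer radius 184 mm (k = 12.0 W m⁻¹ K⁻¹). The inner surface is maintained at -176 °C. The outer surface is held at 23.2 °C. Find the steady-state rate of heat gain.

Q = 4πk·ΔT/(1/r₁ − 1/r₂) = 4π × 12.0 × 199.2 / (1/0.142 − 1/0.184) = 18700 W

Q = 18.7 kW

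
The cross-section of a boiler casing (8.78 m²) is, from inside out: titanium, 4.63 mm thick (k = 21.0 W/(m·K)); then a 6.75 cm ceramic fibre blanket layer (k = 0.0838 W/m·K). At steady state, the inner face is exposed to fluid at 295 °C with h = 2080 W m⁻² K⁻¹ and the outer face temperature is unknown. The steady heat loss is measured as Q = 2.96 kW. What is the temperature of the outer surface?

T_out = 23.2 °C

Series resistances:
  R_conv,in = 1/(hA) = 1/(2080·8.78) = 5.476×10^-5 K/W
  R_titanium = L/(kA) = 0.00463/(21.0·8.78) = 2.511×10^-5 K/W
  R_ceramic fibre blanket = L/(kA) = 0.0675/(0.0838·8.78) = 0.09174 K/W
ΣR = 0.09182 K/W
ΔT = Q·ΣR = 2960 × 0.09182 = 271.8 K
Heat flows outward, so T_out = T_in − ΔT = 295 − 271.8 = 23.2 °C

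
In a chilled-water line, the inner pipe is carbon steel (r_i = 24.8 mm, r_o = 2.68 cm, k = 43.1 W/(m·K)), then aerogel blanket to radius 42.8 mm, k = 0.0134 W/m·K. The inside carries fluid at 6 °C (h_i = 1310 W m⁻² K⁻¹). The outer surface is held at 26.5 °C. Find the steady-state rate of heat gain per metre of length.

Q' = 3.68 W/m

Series thermal resistances, inner to outer:
  R'_conv,in = 1/(2πr h) = 1/(2π·0.0248·1310) = 0.004899 m·K/W
  R'_carbon steel = ln(0.0268/0.0248)/(2πk) = 0.07756/(2π·43.1) = 2.864×10^-4 m·K/W
  R'_aerogel blanket = ln(0.0428/0.0268)/(2πk) = 0.4681/(2π·0.0134) = 5.560 m·K/W
ΣR = 0.004899 + 2.864×10^-4 + 5.560 = 5.565 m·K/W
Q' = ΔT/ΣR = (6 °C − 26.5 °C)/5.565 = -3.68 W/m
(Negative Q' ⇒ heat flows inward; heat gain = 3.68 W/m.)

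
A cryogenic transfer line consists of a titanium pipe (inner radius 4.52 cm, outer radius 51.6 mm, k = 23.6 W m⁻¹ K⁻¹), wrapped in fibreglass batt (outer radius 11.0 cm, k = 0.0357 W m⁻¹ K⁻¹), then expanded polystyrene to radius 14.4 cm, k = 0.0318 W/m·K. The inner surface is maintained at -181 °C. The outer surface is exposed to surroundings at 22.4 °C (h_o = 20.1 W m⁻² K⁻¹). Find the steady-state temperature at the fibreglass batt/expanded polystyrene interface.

T = -37.3 °C

Series thermal resistances, inner to outer:
  R'_titanium = ln(0.0516/0.0452)/(2πk) = 0.1324/(2π·23.6) = 8.931×10^-4 m·K/W
  R'_fibreglass batt = ln(0.110/0.0516)/(2πk) = 0.7570/(2π·0.0357) = 3.375 m·K/W
  R'_expanded polystyrene = ln(0.144/0.110)/(2πk) = 0.2693/(2π·0.0318) = 1.348 m·K/W
  R'_conv,out = 1/(2πr h) = 1/(2π·0.144·20.1) = 0.05499 m·K/W
ΣR = 8.931×10^-4 + 3.375 + 1.348 + 0.05499 = 4.779 m·K/W
Q' = ΔT/ΣR = (-181 °C − 22.4 °C)/4.779 = -42.56 W/m
From the inner boundary to the fibreglass batt/expanded polystyrene interface, ΣR_partial = 3.376 m·K/W.
T_interface = T_in − Q'·ΣR_partial = -181 °C − (-42.56)(3.376) = -37.3 °C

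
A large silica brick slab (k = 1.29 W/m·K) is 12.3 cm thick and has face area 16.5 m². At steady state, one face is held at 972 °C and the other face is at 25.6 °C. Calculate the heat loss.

Q = 164 kW

Q = kA·ΔT/L = 1.29 × 16.5 × |972 °C − 25.6 °C| / 0.123 = 1.64×10^5 W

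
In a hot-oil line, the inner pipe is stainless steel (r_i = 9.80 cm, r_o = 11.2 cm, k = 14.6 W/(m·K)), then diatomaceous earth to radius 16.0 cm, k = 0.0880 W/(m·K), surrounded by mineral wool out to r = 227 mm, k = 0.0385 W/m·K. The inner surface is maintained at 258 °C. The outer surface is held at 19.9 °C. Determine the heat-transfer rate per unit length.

Treat each layer as a resistance in series:
  R'_stainless steel = ln(0.112/0.0980)/(2πk) = 0.1335/(2π·14.6) = 0.001456 m·K/W
  R'_diatomaceous earth = ln(0.160/0.112)/(2πk) = 0.3567/(2π·0.0880) = 0.6451 m·K/W
  R'_mineral wool = ln(0.227/0.160)/(2πk) = 0.3498/(2π·0.0385) = 1.446 m·K/W
ΣR = 0.001456 + 0.6451 + 1.446 = 2.093 m·K/W
Q' = ΔT/ΣR = (258 °C − 19.9 °C)/2.093 = 114 W/m

Q' = 114 W/m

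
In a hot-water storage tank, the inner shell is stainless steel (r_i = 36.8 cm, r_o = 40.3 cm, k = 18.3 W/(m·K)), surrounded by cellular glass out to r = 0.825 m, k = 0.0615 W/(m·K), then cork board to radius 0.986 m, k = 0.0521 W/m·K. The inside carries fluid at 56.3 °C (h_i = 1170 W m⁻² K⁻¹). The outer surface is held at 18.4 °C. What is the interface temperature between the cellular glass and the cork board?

T = 24.3 °C

Resistance network (inner→outer):
  R_conv,in = 1/(4πr²h) = 1/(4π·0.368²·1170) = 5.022×10^-4 K/W
  R_stainless steel = (1/0.368 − 1/0.403)/(4πk) = 0.2360/(4π·18.3) = 0.001026 K/W
  R_cellular glass = (1/0.403 − 1/0.825)/(4πk) = 1.269/(4π·0.0615) = 1.642 K/W
  R_cork board = (1/0.825 − 1/0.986)/(4πk) = 0.1979/(4π·0.0521) = 0.3023 K/W
ΣR = 5.022×10^-4 + 0.001026 + 1.642 + 0.3023 = 1.946 K/W
Q = ΔT/ΣR = (56.3 °C − 18.4 °C)/1.946 = 19.48 W
From the inner boundary to the cellular glass/cork board interface, ΣR_partial = 1.644 K/W.
T_interface = T_in − Q·ΣR_partial = 56.3 °C − (19.48)(1.644) = 24.3 °C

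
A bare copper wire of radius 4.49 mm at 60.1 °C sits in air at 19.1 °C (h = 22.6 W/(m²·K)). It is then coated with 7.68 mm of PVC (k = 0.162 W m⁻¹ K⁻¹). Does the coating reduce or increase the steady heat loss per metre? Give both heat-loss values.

increases: 26.1 → 26.3 W/m

Critical radius for a cylinder: r_cr = k/h = 0.00717 m = 0.717 cm.
Outer radius after coating: r₂ = 0.00449 + 0.00768 = 0.01217 m.
r₁ < r_cr < r₂: heat loss rises to a maximum at r_cr then falls. Whether the coating helps depends on whether Q(r₂) has dropped back below Q(r₁).
Bare: R = 1/(2πr₁h) = 1.568 m·K/W; Q = 41/1.568 = 26.1 W/m.
Coated: R = R_cond + R_conv = 1.558 m·K/W; Q = 41/1.558 = 26.3 W/m.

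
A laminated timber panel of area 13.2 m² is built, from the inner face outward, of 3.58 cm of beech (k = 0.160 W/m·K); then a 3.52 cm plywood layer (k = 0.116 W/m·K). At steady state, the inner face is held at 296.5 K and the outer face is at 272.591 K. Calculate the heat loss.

Series thermal resistances, inner to outer:
  R_beech = L/(kA) = 0.0358/(0.160·13.2) = 0.01695 K/W
  R_plywood = L/(kA) = 0.0352/(0.116·13.2) = 0.02299 K/W
ΣR = 0.01695 + 0.02299 = 0.03994 K/W
Q = ΔT/ΣR = (296.5 K − 272.591 K)/0.03994 = 599 W

Q = 599 W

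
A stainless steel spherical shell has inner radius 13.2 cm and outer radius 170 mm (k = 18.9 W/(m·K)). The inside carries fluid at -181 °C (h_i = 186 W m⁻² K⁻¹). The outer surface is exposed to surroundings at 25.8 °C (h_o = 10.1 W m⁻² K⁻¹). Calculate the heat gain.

Q = 680 W

Series thermal resistances, inner to outer:
  R_conv,in = 1/(4πr²h) = 1/(4π·0.132²·186) = 0.02455 K/W
  R_stainless steel = (1/0.132 − 1/0.170)/(4πk) = 1.693/(4π·18.9) = 0.007130 K/W
  R_conv,out = 1/(4πr²h) = 1/(4π·0.170²·10.1) = 0.2726 K/W
ΣR = 0.02455 + 0.007130 + 0.2726 = 0.3043 K/W
Q = ΔT/ΣR = (-181 °C − 25.8 °C)/0.3043 = -680 W
(Negative Q ⇒ heat flows inward; heat gain = 680 W.)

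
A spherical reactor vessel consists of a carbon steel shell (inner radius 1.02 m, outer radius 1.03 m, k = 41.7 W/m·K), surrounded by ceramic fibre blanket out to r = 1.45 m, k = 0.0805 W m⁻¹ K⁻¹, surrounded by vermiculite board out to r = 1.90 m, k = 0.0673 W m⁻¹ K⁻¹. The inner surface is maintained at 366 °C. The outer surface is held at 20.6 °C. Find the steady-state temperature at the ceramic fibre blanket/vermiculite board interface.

Resistance network (inner→outer):
  R_carbon steel = (1/1.02 − 1/1.03)/(4πk) = 0.009518/(4π·41.7) = 1.816×10^-5 K/W
  R_ceramic fibre blanket = (1/1.03 − 1/1.45)/(4πk) = 0.2812/(4π·0.0805) = 0.2780 K/W
  R_vermiculite board = (1/1.45 − 1/1.90)/(4πk) = 0.1633/(4π·0.0673) = 0.1931 K/W
ΣR = 1.816×10^-5 + 0.2780 + 0.1931 = 0.4711 K/W
Q = ΔT/ΣR = (366 °C − 20.6 °C)/0.4711 = 733.2 W
From the inner boundary to the ceramic fibre blanket/vermiculite board interface, ΣR_partial = 0.2780 K/W.
T_interface = T_in − Q·ΣR_partial = 366 °C − (733.2)(0.2780) = 162 °C

T = 162 °C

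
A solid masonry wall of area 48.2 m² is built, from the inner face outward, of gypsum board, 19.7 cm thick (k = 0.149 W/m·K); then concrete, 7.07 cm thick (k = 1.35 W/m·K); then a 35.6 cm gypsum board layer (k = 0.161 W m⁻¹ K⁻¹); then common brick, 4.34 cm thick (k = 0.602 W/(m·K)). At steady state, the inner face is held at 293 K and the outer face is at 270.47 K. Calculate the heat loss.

Series thermal resistances, inner to outer:
  R_gypsum board = L/(kA) = 0.197/(0.149·48.2) = 0.02743 K/W
  R_concrete = L/(kA) = 0.0707/(1.35·48.2) = 0.001087 K/W
  R_gypsum board = L/(kA) = 0.356/(0.161·48.2) = 0.04588 K/W
  R_common brick = L/(kA) = 0.0434/(0.602·48.2) = 0.001496 K/W
ΣR = 0.02743 + 0.001087 + 0.04588 + 0.001496 = 0.07589 K/W
Q = ΔT/ΣR = (293 K − 270.47 K)/0.07589 = 297 W

Q = 297 W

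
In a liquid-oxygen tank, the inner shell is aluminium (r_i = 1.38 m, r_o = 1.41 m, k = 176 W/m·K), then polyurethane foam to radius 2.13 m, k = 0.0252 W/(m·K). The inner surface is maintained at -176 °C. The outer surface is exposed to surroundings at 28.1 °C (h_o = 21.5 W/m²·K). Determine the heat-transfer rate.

Series thermal resistances, inner to outer:
  R_aluminium = (1/1.38 − 1/1.41)/(4πk) = 0.01542/(4π·176) = 6.971×10^-6 K/W
  R_polyurethane foam = (1/1.41 − 1/2.13)/(4πk) = 0.2397/(4π·0.0252) = 0.7570 K/W
  R_conv,out = 1/(4πr²h) = 1/(4π·2.13²·21.5) = 8.158×10^-4 K/W
ΣR = 6.971×10^-6 + 0.7570 + 8.158×10^-4 = 0.7578 K/W
Q = ΔT/ΣR = (-176 °C − 28.1 °C)/0.7578 = -269 W
(Negative Q ⇒ heat flows inward; heat gain = 269 W.)

Q = 269 W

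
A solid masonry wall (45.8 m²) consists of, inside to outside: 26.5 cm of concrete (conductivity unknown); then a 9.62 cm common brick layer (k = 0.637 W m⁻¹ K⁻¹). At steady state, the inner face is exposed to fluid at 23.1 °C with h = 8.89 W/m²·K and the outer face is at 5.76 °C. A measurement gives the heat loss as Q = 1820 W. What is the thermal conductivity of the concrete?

ΣR = ΔT/Q = |23.1 − 5.76|/1820 = 0.009527 K/W
Known resistances:
  R_conv,in = 1/(hA) = 1/(8.89·45.8) = 0.002456 K/W
  R_common brick = L/(kA) = 0.0962/(0.637·45.8) = 0.003297 K/W
R_concrete = ΣR − ΣR_known = 0.009527 − 0.005753 = 0.003774 K/W
L/(kA) = 0.003774 ⇒ k = 0.265/(0.003774·45.8) = 1.53 W/m·K

k = 1.53 W/m·K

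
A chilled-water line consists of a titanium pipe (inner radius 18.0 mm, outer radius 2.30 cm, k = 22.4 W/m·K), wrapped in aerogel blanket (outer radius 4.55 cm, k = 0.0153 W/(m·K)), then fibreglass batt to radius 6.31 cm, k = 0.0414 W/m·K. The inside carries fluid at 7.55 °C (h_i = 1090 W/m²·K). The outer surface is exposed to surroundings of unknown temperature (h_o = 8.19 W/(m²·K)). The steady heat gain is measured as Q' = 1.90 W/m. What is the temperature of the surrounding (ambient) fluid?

T_out = 24.0 °C

Sum the resistances:
  R'_conv,in = 1/(2πr h) = 1/(2π·0.0180·1090) = 0.008112 m·K/W
  R'_titanium = ln(0.0230/0.0180)/(2πk) = 0.2451/(2π·22.4) = 0.001742 m·K/W
  R'_aerogel blanket = ln(0.0455/0.0230)/(2πk) = 0.6822/(2π·0.0153) = 7.097 m·K/W
  R'_fibreglass batt = ln(0.0631/0.0455)/(2πk) = 0.3270/(2π·0.0414) = 1.257 m·K/W
  R'_conv,out = 1/(2πr h) = 1/(2π·0.0631·8.19) = 0.3080 m·K/W
ΣR = 8.672 m·K/W
ΔT = Q'·ΣR = 1.90 × 8.672 = 16.48 K
Heat flows inward, so T_out = T_in + ΔT = 7.55 + 16.48 = 24.0 °C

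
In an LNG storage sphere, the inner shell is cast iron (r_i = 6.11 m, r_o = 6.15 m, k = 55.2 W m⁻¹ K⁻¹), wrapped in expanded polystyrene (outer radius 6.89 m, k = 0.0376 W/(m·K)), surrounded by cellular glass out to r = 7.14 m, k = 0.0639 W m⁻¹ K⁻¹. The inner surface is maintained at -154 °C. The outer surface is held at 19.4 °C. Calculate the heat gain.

Q = 4.01 kW

Resistance network (inner→outer):
  R_cast iron = (1/6.11 − 1/6.15)/(4πk) = 0.001064/(4π·55.2) = 1.535×10^-6 K/W
  R_expanded polystyrene = (1/6.15 − 1/6.89)/(4πk) = 0.01746/(4π·0.0376) = 0.03696 K/W
  R_cellular glass = (1/6.89 − 1/7.14)/(4πk) = 0.005082/(4π·0.0639) = 0.006329 K/W
ΣR = 1.535×10^-6 + 0.03696 + 0.006329 = 0.04329 K/W
Q = ΔT/ΣR = (-154 °C − 19.4 °C)/0.04329 = -4010 W
(Negative Q ⇒ heat flows inward; heat gain = 4010 W.)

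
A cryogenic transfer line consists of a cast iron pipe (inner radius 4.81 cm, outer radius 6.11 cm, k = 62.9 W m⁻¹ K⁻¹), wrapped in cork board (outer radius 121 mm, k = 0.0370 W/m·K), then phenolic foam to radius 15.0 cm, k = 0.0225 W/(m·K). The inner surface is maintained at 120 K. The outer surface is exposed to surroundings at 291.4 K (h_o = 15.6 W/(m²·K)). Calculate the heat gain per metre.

Q' = 37.9 W/m

Resistance network (inner→outer):
  R'_cast iron = ln(0.0611/0.0481)/(2πk) = 0.2392/(2π·62.9) = 6.053×10^-4 m·K/W
  R'_cork board = ln(0.121/0.0611)/(2πk) = 0.6833/(2π·0.0370) = 2.939 m·K/W
  R'_phenolic foam = ln(0.150/0.121)/(2πk) = 0.2148/(2π·0.0225) = 1.520 m·K/W
  R'_conv,out = 1/(2πr h) = 1/(2π·0.150·15.6) = 0.06801 m·K/W
ΣR = 6.053×10^-4 + 2.939 + 1.520 + 0.06801 = 4.528 m·K/W
Q' = ΔT/ΣR = (120 K − 291.4 K)/4.528 = -37.9 W/m
(Negative Q' ⇒ heat flows inward; heat gain = 37.9 W/m.)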